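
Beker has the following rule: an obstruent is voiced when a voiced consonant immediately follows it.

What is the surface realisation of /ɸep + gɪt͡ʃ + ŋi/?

[ɸebgɪd͡ʒŋi]

The rule targets /p/ (voiceless bilabial stop), which sits before the trigger /g/ (voiced).
The voiced bilabial stop is [b], so /p/ → [b].
At the second juncture, /t͡ʃ/ likewise becomes [d͡ʒ] adjacent to /ŋ/.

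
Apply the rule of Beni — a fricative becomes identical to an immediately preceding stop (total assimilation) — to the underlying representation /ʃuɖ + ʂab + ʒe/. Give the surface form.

/ʂ/ is the segment targeted by the rule; it sits immediately after /ɖ/, so it assimilates completely and surfaces as [ɖ].
At the second juncture, /ʒ/ likewise becomes [b] adjacent to /b/.

[ʃuɖɖabbe]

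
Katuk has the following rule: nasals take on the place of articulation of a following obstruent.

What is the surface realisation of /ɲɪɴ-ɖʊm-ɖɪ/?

[ɲɪɳɖʊɳɖɪ]

/ɴ/ is a voiced uvular nasal. The following trigger /ɖ/ is retroflex, so /ɴ/ must become retroflex as well.
A voiced retroflex nasal is [ɳ], so the surface segment is [ɳ].
The same rule applies at the second boundary: /m/ → [ɳ] next to /ɖ/.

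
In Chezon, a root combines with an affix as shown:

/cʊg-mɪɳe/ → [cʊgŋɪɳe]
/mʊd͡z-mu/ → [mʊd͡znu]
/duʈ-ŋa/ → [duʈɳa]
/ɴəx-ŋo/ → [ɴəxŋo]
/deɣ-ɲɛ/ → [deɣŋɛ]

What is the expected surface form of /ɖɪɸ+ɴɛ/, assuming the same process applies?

[ɖɪɸmɛ]

The data show progressive place assimilation: /m/ → [ŋ] after /g/; /m/ → [n] after /d͡z/; /ŋ/ → [ɳ] after /ʈ/; /ɲ/ → [ŋ] after /ɣ/. In each pair only place changes, matching the preceding consonant, while manner and voice stay constant.
No alternation appears in [ɴəxŋo]: there the adjacent consonants already agree in place (/ŋ/ and /x/ are both velar), so this form is consistent with the same rule.
The rule targets /ɴ/ (voiced uvular nasal), which sits after the trigger /ɸ/ (bilabial).
Changing only its place to bilabial gives [m] — the voiced bilabial nasal.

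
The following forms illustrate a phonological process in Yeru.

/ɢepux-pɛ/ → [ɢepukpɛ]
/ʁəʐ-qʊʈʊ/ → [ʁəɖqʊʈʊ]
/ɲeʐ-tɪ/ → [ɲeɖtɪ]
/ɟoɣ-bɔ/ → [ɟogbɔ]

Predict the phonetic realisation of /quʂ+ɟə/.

[quʈɟə]

The data show regressive manner assimilation: /x/ → [k] before /p/; /ʐ/ → [ɖ] before /q/; /ʐ/ → [ɖ] before /t/; /ɣ/ → [g] before /b/. In each pair only manner changes, matching the following consonant, while place and voice stay constant.
/ʂ/ is a voiceless retroflex fricative. The following trigger /ɟ/ is a stop, so /ʂ/ must become a stop as well.
Changing only its manner to stop gives [ʈ] — the voiceless retroflex stop.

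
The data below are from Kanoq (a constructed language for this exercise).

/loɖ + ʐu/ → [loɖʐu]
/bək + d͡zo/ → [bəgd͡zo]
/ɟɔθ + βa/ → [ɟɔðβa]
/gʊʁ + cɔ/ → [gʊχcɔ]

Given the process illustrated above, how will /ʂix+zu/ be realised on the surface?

[ʂiɣzu]

The data show regressive voicing assimilation: /k/ → [g] before /d͡z/; /θ/ → [ð] before /β/; /ʁ/ → [χ] before /c/. In each pair only voicing changes, matching the following consonant, while place and manner stay constant.
No alternation appears in [loɖʐu]: there the adjacent consonants already agree in voicing (/ɖ/ and /ʐ/ are both voiced), so this form is consistent with the same rule.
/x/ is a voiceless velar fricative. The following trigger /z/ is voiced, so /x/ must become voiced as well.
Changing only its voicing to voiced gives [ɣ] — the voiced velar fricative.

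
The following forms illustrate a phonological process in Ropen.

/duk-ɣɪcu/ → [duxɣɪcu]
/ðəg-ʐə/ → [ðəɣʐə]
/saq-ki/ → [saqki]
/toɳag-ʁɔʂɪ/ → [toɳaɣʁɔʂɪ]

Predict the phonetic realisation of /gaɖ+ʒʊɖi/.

The data show regressive manner assimilation: /k/ → [x] before /ɣ/; /g/ → [ɣ] before /ʐ/; /g/ → [ɣ] before /ʁ/. In each pair only manner changes, matching the following consonant, while place and voice stay constant.
Nothing changes in [saqki]: there the adjacent consonants already agree in manner (/q/ and /k/ are both stops), so this form is consistent with the same rule.
The rule targets /ɖ/ (voiced retroflex stop), which sits before the trigger /ʒ/ (fricative).
The voiced retroflex fricative is [ʐ], so /ɖ/ → [ʐ].

[gaʐʒʊɖi]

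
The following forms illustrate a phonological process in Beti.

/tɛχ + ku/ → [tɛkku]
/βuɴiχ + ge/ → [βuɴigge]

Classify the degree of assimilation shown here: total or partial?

Comparing underlying and surface forms, /χ/ → [k] is the alternation; the neighbouring /k/ is constant.
The output [k] is identical to the trigger /k/ — every feature (place, manner, voicing) has been copied — so this is total assimilation.
The other form behaves the same way: /χ/ → [g] before /g/ — in each case the output is a copy of the following consonant.

total assimilation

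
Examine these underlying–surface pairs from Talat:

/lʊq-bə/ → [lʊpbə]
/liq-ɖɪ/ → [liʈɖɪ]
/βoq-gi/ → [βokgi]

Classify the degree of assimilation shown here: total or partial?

partial assimilation

Underlying /q/ is realised as [p] next to /b/; /b/ itself does not change.
The change uvular → bilabial matches the place of the following /b/, identifying this as place assimilation.
Manner and voice are unchanged, so the assimilation is partial, not total.
The same holds elsewhere in the data: /q/ → [ʈ] before /ɖ/ (uvular → retroflex, matching retroflex); /q/ → [k] before /g/ (uvular → velar, matching velar) — only place changes, and always toward the following segment.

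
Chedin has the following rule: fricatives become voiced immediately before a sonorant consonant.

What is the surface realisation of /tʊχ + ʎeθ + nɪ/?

[tʊʁʎeðnɪ]

/χ/ is a voiceless uvular fricative. The following trigger /ʎ/ is voiced, so /χ/ must become voiced as well.
Changing only its voicing to voiced gives [ʁ] — the voiced uvular fricative.
The same rule applies at the second boundary: /θ/ → [ð] next to /n/.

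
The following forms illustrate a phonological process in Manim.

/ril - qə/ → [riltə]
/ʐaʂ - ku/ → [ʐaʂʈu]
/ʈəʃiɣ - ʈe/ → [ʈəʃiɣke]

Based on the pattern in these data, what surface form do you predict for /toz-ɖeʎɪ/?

The data show progressive place assimilation: /q/ → [t] after /l/; /k/ → [ʈ] after /ʂ/; /ʈ/ → [k] after /ɣ/. In each pair only place changes, matching the preceding consonant, while manner and voice stay constant.
/ɖ/ is a voiced retroflex stop. The preceding trigger /z/ is alveolar, so /ɖ/ must become alveolar as well.
A voiced alveolar stop is [d], so the surface segment is [d].

[tozdeʎɪ]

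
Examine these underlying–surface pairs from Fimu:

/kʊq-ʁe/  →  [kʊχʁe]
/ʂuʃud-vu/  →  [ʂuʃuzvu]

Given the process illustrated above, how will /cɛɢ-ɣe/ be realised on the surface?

The data show regressive manner assimilation: /q/ → [χ] before /ʁ/; /d/ → [z] before /v/. In each pair only manner changes, matching the following consonant, while place and voice stay constant.
The rule targets /ɢ/ (voiced uvular stop), which sits before the trigger /ɣ/ (fricative).
Changing only its manner to fricative gives [ʁ] — the voiced uvular fricative.

[cɛʁɣe]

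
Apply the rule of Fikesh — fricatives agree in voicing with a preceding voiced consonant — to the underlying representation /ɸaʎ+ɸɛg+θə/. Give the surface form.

[ɸaʎβɛgðə]

The rule targets /ɸ/ (voiceless bilabial fricative), which sits after the trigger /ʎ/ (voiced).
Changing only its voicing to voiced gives [β] — the voiced bilabial fricative.
The same rule applies at the second boundary: /θ/ → [ð] next to /g/.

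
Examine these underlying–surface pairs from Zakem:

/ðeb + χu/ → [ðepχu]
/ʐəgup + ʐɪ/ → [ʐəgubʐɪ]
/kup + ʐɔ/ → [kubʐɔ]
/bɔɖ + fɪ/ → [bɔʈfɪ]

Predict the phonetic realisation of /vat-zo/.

[vadzo]

The data show regressive voicing assimilation: /b/ → [p] before /χ/; /p/ → [b] before /ʐ/; /ɖ/ → [ʈ] before /f/. In each pair only voicing changes, matching the following consonant, while place and manner stay constant.
/t/ is a voiceless alveolar stop. The following trigger /z/ is voiced, so /t/ must become voiced as well.
Changing only its voicing to voiced gives [d] — the voiced alveolar stop.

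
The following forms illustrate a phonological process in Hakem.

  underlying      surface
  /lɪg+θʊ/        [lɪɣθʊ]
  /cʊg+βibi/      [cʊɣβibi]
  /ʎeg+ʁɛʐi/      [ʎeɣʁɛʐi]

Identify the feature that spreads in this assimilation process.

Underlying /g/ is realised as [ɣ] next to /θ/; /θ/ itself does not change.
/g/ is a stop while /θ/ is a fricative; the output [ɣ] is a fricative, matching the trigger — so the feature that spreads is manner.
The other alternating forms pattern the same way: /g/ → [ɣ] before /β/ (stop → fricative, matching a fricative); /g/ → [ɣ] before /ʁ/ (stop → fricative, matching a fricative) — only manner changes, and always toward the following segment.

manner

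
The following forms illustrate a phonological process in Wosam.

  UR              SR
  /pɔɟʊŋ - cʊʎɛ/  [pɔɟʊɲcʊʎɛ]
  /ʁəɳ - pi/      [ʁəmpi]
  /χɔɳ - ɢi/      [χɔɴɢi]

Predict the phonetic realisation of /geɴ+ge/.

The data show regressive place assimilation: /ŋ/ → [ɲ] before /c/; /ɳ/ → [m] before /p/; /ɳ/ → [ɴ] before /ɢ/. In each pair only place changes, matching the following consonant, while manner and voice stay constant.
The rule targets /ɴ/ (voiced uvular nasal), which sits before the trigger /g/ (velar).
Changing only its place to velar gives [ŋ] — the voiced velar nasal.

[geŋge]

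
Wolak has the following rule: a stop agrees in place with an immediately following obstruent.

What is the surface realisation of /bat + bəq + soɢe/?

[bapbətsoɢe]

The rule targets /t/ (voiceless alveolar stop), which sits before the trigger /b/ (bilabial).
Changing only its place to bilabial gives [p] — the voiceless bilabial stop.
The same rule applies at the second boundary: /q/ → [t] next to /s/.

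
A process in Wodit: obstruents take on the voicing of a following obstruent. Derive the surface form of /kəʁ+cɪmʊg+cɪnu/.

/ʁ/ is a voiced uvular fricative. The following trigger /c/ is voiceless, so /ʁ/ must become voiceless as well.
A voiceless uvular fricative is [χ], so the surface segment is [χ].
At the second juncture, /g/ likewise becomes [k] adjacent to /c/.

[kəχcɪmʊkcɪnu]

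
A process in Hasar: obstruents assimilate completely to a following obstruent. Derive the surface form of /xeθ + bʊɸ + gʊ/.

/θ/ is the segment targeted by the rule; it sits immediately before /b/, so it assimilates completely and surfaces as [b].
At the second juncture, /ɸ/ likewise becomes [g] adjacent to /g/.

[xebbʊggʊ]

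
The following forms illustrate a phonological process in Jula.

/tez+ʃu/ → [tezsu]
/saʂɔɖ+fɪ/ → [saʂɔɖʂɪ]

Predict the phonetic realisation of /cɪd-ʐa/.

[cɪdza]

The data show progressive place assimilation: /ʃ/ → [s] after /z/; /f/ → [ʂ] after /ɖ/. In each pair only place changes, matching the preceding consonant, while manner and voice stay constant.
The rule targets /ʐ/ (voiced retroflex fricative), which sits after the trigger /d/ (alveolar).
The voiced alveolar fricative is [z], so /ʐ/ → [z].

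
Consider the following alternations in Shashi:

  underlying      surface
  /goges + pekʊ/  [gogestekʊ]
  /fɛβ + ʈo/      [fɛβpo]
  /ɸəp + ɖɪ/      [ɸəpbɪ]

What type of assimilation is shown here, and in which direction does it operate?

Underlying /p/ is realised as [t] next to /s/; /s/ itself does not change.
The change bilabial → alveolar matches the place of the preceding /s/, identifying this as place assimilation.
Manner and voice are unchanged, so the assimilation is partial, not total.
The other alternating forms pattern the same way: /ʈ/ → [p] after /β/ (retroflex → bilabial, matching bilabial); /ɖ/ → [b] after /p/ (retroflex → bilabial, matching bilabial) — only place changes, and always toward the preceding segment.
The trigger is the preceding segment, so the direction is progressive (perseverative).

progressive place assimilation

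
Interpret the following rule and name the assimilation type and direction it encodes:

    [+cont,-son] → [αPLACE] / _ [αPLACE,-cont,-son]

regressive place assimilation

The shared variable α links the value of the place features (abbreviated [PLACE]) on the target to the same value on the neighbouring segment, so place is the feature that assimilates.
Since the environment is written after the underscore, the trigger follows the target; the direction is regressive.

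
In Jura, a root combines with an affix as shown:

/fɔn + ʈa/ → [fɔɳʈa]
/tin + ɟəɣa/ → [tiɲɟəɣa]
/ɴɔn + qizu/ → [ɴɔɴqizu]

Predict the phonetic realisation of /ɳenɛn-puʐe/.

The data show regressive place assimilation: /n/ → [ɳ] before /ʈ/; /n/ → [ɲ] before /ɟ/; /n/ → [ɴ] before /q/. In each pair only place changes, matching the following consonant, while manner and voice stay constant.
/n/ is a voiced alveolar nasal. The following trigger /p/ is bilabial, so /n/ must become bilabial as well.
The voiced bilabial nasal is [m], so /n/ → [m].

[ɳenɛmpuʐe]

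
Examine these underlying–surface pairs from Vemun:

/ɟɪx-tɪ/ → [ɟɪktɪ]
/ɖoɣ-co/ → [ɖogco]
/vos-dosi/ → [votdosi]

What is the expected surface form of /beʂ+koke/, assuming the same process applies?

[beʈkoke]

The data show regressive manner assimilation: /x/ → [k] before /t/; /ɣ/ → [g] before /c/; /s/ → [t] before /d/. In each pair only manner changes, matching the following consonant, while place and voice stay constant.
/ʂ/ is a voiceless retroflex fricative. The following trigger /k/ is a stop, so /ʂ/ must become a stop as well.
Changing only its manner to stop gives [ʈ] — the voiceless retroflex stop.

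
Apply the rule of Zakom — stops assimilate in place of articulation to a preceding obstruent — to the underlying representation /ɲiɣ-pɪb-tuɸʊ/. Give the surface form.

/p/ is a voiceless bilabial stop. The preceding trigger /ɣ/ is velar, so /p/ must become velar as well.
A voiceless velar stop is [k], so the surface segment is [k].
At the second juncture, /t/ likewise becomes [p] adjacent to /b/.

[ɲiɣkɪbpuɸʊ]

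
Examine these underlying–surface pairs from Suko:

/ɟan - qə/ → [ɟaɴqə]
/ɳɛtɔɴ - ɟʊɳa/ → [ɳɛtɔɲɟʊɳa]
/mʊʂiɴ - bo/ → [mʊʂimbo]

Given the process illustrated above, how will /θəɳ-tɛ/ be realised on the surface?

The data show regressive place assimilation: /n/ → [ɴ] before /q/; /ɴ/ → [ɲ] before /ɟ/; /ɴ/ → [m] before /b/. In each pair only place changes, matching the following consonant, while manner and voice stay constant.
The rule targets /ɳ/ (voiced retroflex nasal), which sits before the trigger /t/ (alveolar).
The voiced alveolar nasal is [n], so /ɳ/ → [n].

[θəntɛ]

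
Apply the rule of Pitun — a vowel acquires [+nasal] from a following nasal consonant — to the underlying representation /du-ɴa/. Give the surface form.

[dũɴa]

The vowel /u/ is adjacent to the following nasal /ɴ/, so it acquires [+nasal] and surfaces as [ũ].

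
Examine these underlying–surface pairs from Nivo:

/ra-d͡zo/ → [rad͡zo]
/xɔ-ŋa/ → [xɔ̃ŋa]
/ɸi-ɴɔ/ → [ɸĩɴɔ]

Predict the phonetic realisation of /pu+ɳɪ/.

The data show regressive nasality assimilation (vowel nasalisation): /ɔ/ → [ɔ̃] before /ŋ/; /i/ → [ĩ] before /ɴ/ — a vowel is nasalised by an immediately following nasal consonant.
No change occurs in [rad͡zo] because the vowel at the boundary is adjacent to an oral consonant, not a nasal (/a/ next to /d͡z/).
The vowel /u/ is adjacent to the following nasal /ɳ/, so it acquires [+nasal] and surfaces as [ũ].

[pũɳɪ]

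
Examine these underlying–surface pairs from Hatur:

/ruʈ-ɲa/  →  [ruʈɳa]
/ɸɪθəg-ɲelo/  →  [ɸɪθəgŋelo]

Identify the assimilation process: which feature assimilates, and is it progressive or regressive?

Underlying /ɲ/ is realised as [ɳ] next to /ʈ/; /ʈ/ itself does not change.
/ɲ/ is palatal while /ʈ/ is retroflex; the output [ɳ] is retroflex, matching the trigger — so the feature that spreads is place.
Manner and voice are unchanged, so the assimilation is partial, not total.
Checking the remaining alternation: /ɲ/ → [ŋ] after /g/ (palatal → velar, matching velar) — only place changes, and always toward the preceding segment.
The trigger is the preceding segment, so the direction is progressive (perseverative).

progressive place assimilation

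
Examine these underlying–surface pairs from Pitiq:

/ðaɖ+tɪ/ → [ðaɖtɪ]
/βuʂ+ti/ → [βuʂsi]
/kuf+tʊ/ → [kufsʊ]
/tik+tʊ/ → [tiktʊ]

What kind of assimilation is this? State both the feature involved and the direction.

Comparing underlying and surface forms, /t/ → [s] is the alternation; the neighbouring /ʂ/ is constant.
The change stop → fricative matches the manner of the preceding /ʂ/, identifying this as manner assimilation.
Place and voice are unchanged, so the assimilation is partial, not total.
The other alternating form patterns the same way: /t/ → [s] after /f/ (stop → fricative, matching a fricative) — only manner changes, and always toward the preceding segment.
No alternation appears in [ðaɖtɪ], [tiktʊ]: there the adjacent consonants already agree in manner (/t/ and /ɖ/ are both stops; /t/ and /k/ are both stops), so these forms are consistent with the same rule.
Since the segment that changes follows the conditioning segment, the assimilation is progressive.

progressive manner assimilation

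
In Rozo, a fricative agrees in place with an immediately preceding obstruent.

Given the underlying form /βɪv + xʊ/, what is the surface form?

The rule targets /x/ (voiceless velar fricative), which sits after the trigger /v/ (labiodental).
The voiceless labiodental fricative is [f], so /x/ → [f].

[βɪvfʊ]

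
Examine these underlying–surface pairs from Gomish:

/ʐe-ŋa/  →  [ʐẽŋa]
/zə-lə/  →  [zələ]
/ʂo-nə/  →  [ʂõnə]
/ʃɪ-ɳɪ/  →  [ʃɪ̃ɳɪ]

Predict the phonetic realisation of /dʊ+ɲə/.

The data show regressive nasality assimilation (vowel nasalisation): /e/ → [ẽ] before /ŋ/; /o/ → [õ] before /n/; /ɪ/ → [ɪ̃] before /ɳ/ — a vowel is nasalised by an immediately following nasal consonant.
No change occurs in [zələ] because the vowel at the boundary is adjacent to an oral consonant, not a nasal (/ə/ next to /l/).
The vowel /ʊ/ is adjacent to the following nasal /ɲ/, so it acquires [+nasal] and surfaces as [ʊ̃].

[dʊ̃ɲə]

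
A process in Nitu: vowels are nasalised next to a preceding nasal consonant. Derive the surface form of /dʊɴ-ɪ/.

/ɪ/ sits next to the nasal /ɴ/ and is therefore nasalised to [ɪ̃].

[dʊɴɪ̃]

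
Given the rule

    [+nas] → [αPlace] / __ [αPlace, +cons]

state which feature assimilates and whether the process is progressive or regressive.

The rule copies the place features (abbreviated [Place]) from the environment onto the target, so the assimilating feature is place.
The conditioning segment sits to the right of the focus bar, meaning the trigger follows the segment that changes — regressive assimilation.

regressive place assimilation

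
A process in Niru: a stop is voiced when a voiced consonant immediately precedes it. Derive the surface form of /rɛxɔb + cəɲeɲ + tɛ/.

/c/ is a voiceless palatal stop. The preceding trigger /b/ is voiced, so /c/ must become voiced as well.
The voiced palatal stop is [ɟ], so /c/ → [ɟ].
The same rule applies at the second boundary: /t/ → [d] next to /ɲ/.

[rɛxɔbɟəɲeɲdɛ]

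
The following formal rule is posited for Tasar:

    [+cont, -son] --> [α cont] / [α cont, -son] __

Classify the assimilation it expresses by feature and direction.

progressive manner assimilation

The shared variable α links the value of [cont] on the target to that of the neighbouring obstruent. [cont] distinguishes stops from fricatives — a manner-of-articulation feature — so this is manner assimilation.
The conditioning segment sits to the left of the focus bar, meaning the trigger precedes the segment that changes — progressive assimilation.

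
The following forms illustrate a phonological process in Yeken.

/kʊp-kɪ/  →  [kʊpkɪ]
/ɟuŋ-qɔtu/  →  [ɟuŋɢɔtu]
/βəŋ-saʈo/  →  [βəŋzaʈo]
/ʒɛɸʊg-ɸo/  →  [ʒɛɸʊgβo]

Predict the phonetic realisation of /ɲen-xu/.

[ɲenɣu]

The data show progressive voicing assimilation: /q/ → [ɢ] after /ŋ/; /s/ → [z] after /ŋ/; /ɸ/ → [β] after /g/. In each pair only voicing changes, matching the preceding consonant, while place and manner stay constant.
Nothing changes in [kʊpkɪ]: there the adjacent consonants already agree in voicing (/k/ and /p/ are both voiceless), so this form is consistent with the same rule.
The rule targets /x/ (voiceless velar fricative), which sits after the trigger /n/ (voiced).
Changing only its voicing to voiced gives [ɣ] — the voiced velar fricative.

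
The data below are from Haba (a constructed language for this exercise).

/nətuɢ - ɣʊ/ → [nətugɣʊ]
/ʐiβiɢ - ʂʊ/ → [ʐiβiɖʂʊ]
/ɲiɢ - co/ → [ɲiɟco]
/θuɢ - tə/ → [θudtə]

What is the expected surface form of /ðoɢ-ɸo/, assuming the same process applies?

The data show regressive place assimilation: /ɢ/ → [g] before /ɣ/; /ɢ/ → [ɖ] before /ʂ/; /ɢ/ → [ɟ] before /c/; /ɢ/ → [d] before /t/. In each pair only place changes, matching the following consonant, while manner and voice stay constant.
The rule targets /ɢ/ (voiced uvular stop), which sits before the trigger /ɸ/ (bilabial).
The voiced bilabial stop is [b], so /ɢ/ → [b].

[ðobɸo]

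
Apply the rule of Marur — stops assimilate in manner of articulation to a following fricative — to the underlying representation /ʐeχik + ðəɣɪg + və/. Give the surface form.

The rule targets /k/ (voiceless velar stop), which sits before the trigger /ð/ (fricative).
A voiceless velar fricative is [x], so the surface segment is [x].
At the second juncture, /g/ likewise becomes [ɣ] adjacent to /v/.

[ʐeχixðəɣɪɣvə]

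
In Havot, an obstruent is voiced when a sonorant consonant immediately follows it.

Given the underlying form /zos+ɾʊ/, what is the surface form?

The rule targets /s/ (voiceless alveolar fricative), which sits before the trigger /ɾ/ (voiced).
Changing only its voicing to voiced gives [z] — the voiced alveolar fricative.

[zozɾʊ]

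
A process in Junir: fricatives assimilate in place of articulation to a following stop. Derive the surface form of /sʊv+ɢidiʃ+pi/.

/v/ is a voiced labiodental fricative. The following trigger /ɢ/ is uvular, so /v/ must become uvular as well.
A voiced uvular fricative is [ʁ], so the surface segment is [ʁ].
The same rule applies at the second boundary: /ʃ/ → [ɸ] next to /p/.

[sʊʁɢidiɸpi]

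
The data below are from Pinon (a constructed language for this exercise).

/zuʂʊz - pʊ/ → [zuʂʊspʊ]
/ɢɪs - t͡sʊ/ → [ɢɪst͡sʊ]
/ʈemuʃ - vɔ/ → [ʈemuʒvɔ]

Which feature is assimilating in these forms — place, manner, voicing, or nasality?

voicing

The segment that alternates is /z/, which surfaces as [s] when adjacent to /p/.
The change voiced → voiceless matches the voicing of the following /p/, identifying this as voicing assimilation.
Checking the remaining alternation: /ʃ/ → [ʒ] before /v/ (voiceless → voiced, matching voiced) — only voicing changes, and always toward the following segment.
Nothing changes in [ɢɪst͡sʊ]: there the adjacent consonants already agree in voicing (/s/ and /t͡s/ are both voiceless), so this form is consistent with the same rule.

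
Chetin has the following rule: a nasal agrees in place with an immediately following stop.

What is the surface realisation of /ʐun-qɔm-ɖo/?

The rule targets /n/ (voiced alveolar nasal), which sits before the trigger /q/ (uvular).
Changing only its place to uvular gives [ɴ] — the voiced uvular nasal.
At the second juncture, /m/ likewise becomes [ɳ] adjacent to /ɖ/.

[ʐuɴqɔɳɖo]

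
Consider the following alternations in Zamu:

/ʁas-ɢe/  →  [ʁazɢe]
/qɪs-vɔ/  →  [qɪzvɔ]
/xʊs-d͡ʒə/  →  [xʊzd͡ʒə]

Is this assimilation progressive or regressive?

Comparing underlying and surface forms, /s/ → [z] is the alternation; the neighbouring /ɢ/ is constant.
The change voiceless → voiced matches the voicing of the following /ɢ/, identifying this as voicing assimilation.
The same holds elsewhere in the data: /s/ → [z] before /v/ (voiceless → voiced, matching voiced); /s/ → [z] before /d͡ʒ/ (voiceless → voiced, matching voiced) — only voicing changes, and always toward the following segment.
Since the segment that changes precedes the conditioning segment, the assimilation is regressive.

regressive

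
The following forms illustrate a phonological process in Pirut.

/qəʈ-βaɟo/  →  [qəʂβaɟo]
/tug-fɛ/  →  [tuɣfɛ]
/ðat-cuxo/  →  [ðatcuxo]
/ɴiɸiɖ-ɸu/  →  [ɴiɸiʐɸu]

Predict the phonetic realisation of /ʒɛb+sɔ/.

[ʒɛβsɔ]

The data show regressive manner assimilation: /ʈ/ → [ʂ] before /β/; /g/ → [ɣ] before /f/; /ɖ/ → [ʐ] before /ɸ/. In each pair only manner changes, matching the following consonant, while place and voice stay constant.
No alternation appears in [ðatcuxo]: there the adjacent consonants already agree in manner (/t/ and /c/ are both stops), so this form is consistent with the same rule.
The rule targets /b/ (voiced bilabial stop), which sits before the trigger /s/ (fricative).
A voiced bilabial fricative is [β], so the surface segment is [β].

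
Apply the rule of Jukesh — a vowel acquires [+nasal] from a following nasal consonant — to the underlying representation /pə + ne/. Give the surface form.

[pə̃ne]

/ə/ sits next to the nasal /n/ and is therefore nasalised to [ə̃].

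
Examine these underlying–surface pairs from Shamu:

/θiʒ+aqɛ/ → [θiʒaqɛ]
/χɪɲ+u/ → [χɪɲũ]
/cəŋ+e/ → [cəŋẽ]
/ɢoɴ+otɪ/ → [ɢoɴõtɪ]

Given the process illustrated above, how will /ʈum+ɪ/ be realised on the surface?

[ʈumɪ̃]

The data show progressive nasality assimilation (vowel nasalisation): /u/ → [ũ] after /ɲ/; /e/ → [ẽ] after /ŋ/; /o/ → [õ] after /ɴ/ — a vowel is nasalised by an immediately preceding nasal consonant.
No change occurs in [θiʒaqɛ] because the vowel at the boundary is adjacent to an oral consonant, not a nasal (/a/ next to /ʒ/).
/ɪ/ sits next to the nasal /m/ and is therefore nasalised to [ɪ̃].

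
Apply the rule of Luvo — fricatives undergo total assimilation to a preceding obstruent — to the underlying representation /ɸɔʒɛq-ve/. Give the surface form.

[ɸɔʒɛqqe]

/v/ is the segment targeted by the rule; it sits immediately after /q/, so it assimilates completely and surfaces as [q].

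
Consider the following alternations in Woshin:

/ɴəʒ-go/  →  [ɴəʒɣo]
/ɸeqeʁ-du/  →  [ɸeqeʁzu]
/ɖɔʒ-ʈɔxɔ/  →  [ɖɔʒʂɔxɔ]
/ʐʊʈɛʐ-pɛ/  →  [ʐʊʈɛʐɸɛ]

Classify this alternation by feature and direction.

progressive manner assimilation

Underlying /g/ is realised as [ɣ] next to /ʒ/; /ʒ/ itself does not change.
/g/ is a stop while /ʒ/ is a fricative; the output [ɣ] is a fricative, matching the trigger — so the feature that spreads is manner.
Place and voice are unchanged, so the assimilation is partial, not total.
Checking the remaining alternations: /d/ → [z] after /ʁ/ (stop → fricative, matching a fricative); /ʈ/ → [ʂ] after /ʒ/ (stop → fricative, matching a fricative); /p/ → [ɸ] after /ʐ/ (stop → fricative, matching a fricative) — only manner changes, and always toward the preceding segment.
The trigger is the preceding segment, so the direction is progressive (perseverative).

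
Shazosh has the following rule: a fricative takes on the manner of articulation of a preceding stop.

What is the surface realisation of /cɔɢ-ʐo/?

The rule targets /ʐ/ (voiced retroflex fricative), which sits after the trigger /ɢ/ (stop).
A voiced retroflex stop is [ɖ], so the surface segment is [ɖ].

[cɔɢɖo]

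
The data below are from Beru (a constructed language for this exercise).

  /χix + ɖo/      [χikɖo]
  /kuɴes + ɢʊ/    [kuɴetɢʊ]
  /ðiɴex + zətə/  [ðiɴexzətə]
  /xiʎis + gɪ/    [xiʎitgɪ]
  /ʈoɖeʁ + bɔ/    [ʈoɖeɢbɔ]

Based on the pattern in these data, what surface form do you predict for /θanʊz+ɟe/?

[θanʊdɟe]

The data show regressive manner assimilation: /x/ → [k] before /ɖ/; /s/ → [t] before /ɢ/; /s/ → [t] before /g/; /ʁ/ → [ɢ] before /b/. In each pair only manner changes, matching the following consonant, while place and voice stay constant.
Nothing changes in [ðiɴexzətə]: there the adjacent consonants already agree in manner (/x/ and /z/ are both fricatives), so this form is consistent with the same rule.
The rule targets /z/ (voiced alveolar fricative), which sits before the trigger /ɟ/ (stop).
Changing only its manner to stop gives [d] — the voiced alveolar stop.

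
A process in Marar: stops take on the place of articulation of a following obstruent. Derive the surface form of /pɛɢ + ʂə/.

/ɢ/ is a voiced uvular stop. The following trigger /ʂ/ is retroflex, so /ɢ/ must become retroflex as well.
The voiced retroflex stop is [ɖ], so /ɢ/ → [ɖ].

[pɛɖʂə]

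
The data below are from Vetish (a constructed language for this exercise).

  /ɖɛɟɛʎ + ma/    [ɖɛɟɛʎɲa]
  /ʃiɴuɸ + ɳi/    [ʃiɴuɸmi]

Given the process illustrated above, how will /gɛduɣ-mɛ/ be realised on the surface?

The data show progressive place assimilation: /m/ → [ɲ] after /ʎ/; /ɳ/ → [m] after /ɸ/. In each pair only place changes, matching the preceding consonant, while manner and voice stay constant.
The rule targets /m/ (voiced bilabial nasal), which sits after the trigger /ɣ/ (velar).
Changing only its place to velar gives [ŋ] — the voiced velar nasal.

[gɛduɣŋɛ]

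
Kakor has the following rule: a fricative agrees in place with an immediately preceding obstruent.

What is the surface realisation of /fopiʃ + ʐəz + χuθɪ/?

The rule targets /ʐ/ (voiced retroflex fricative), which sits after the trigger /ʃ/ (postalveolar).
A voiced postalveolar fricative is [ʒ], so the surface segment is [ʒ].
The same rule applies at the second boundary: /χ/ → [s] next to /z/.

[fopiʃʒəzsuθɪ]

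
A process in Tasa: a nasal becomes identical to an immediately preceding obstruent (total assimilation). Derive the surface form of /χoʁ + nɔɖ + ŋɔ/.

[χoʁʁɔɖɖɔ]

/n/ is the segment targeted by the rule; it sits immediately after /ʁ/, so it assimilates completely and surfaces as [ʁ].
At the second juncture, /ŋ/ likewise becomes [ɖ] adjacent to /ɖ/.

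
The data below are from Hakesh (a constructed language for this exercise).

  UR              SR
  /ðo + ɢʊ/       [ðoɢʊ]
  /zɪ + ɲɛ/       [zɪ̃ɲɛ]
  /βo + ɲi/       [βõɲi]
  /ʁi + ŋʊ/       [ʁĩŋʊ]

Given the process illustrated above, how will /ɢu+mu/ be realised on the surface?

The data show regressive nasality assimilation (vowel nasalisation): /ɪ/ → [ɪ̃] before /ɲ/; /o/ → [õ] before /ɲ/; /i/ → [ĩ] before /ŋ/ — a vowel is nasalised by an immediately following nasal consonant.
No change occurs in [ðoɢʊ] because the vowel at the boundary is adjacent to an oral consonant, not a nasal (/o/ next to /ɢ/).
/u/ sits next to the nasal /m/ and is therefore nasalised to [ũ].

[ɢũmu]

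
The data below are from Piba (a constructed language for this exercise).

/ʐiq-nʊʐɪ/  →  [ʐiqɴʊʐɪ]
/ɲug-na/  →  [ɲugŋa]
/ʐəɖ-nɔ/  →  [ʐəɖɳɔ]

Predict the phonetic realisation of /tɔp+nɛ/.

The data show progressive place assimilation: /n/ → [ɴ] after /q/; /n/ → [ŋ] after /g/; /n/ → [ɳ] after /ɖ/. In each pair only place changes, matching the preceding consonant, while manner and voice stay constant.
/n/ is a voiced alveolar nasal. The preceding trigger /p/ is bilabial, so /n/ must become bilabial as well.
A voiced bilabial nasal is [m], so the surface segment is [m].

[tɔpmɛ]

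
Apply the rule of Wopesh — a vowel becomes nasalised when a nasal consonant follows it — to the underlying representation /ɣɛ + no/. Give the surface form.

[ɣɛ̃no]

The vowel /ɛ/ is adjacent to the following nasal /n/, so it acquires [+nasal] and surfaces as [ɛ̃].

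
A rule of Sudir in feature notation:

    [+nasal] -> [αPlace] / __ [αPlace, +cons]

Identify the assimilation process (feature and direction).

The rule copies the place features (abbreviated [Place]) from the environment onto the target, so the assimilating feature is place.
The conditioning segment sits to the right of the focus bar, meaning the trigger follows the segment that changes — regressive assimilation.

regressive place assimilation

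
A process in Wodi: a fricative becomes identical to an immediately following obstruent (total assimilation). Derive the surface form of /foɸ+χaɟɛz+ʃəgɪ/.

/ɸ/ is the segment targeted by the rule; it sits immediately before /χ/, so it assimilates completely and surfaces as [χ].
The same rule applies at the second boundary: /z/ → [ʃ] next to /ʃ/.

[foχχaɟɛʃʃəgɪ]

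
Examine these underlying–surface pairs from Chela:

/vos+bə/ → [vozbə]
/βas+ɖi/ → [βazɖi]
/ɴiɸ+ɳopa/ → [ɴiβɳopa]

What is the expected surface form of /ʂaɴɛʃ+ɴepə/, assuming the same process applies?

The data show regressive voicing assimilation: /s/ → [z] before /b/; /s/ → [z] before /ɖ/; /ɸ/ → [β] before /ɳ/. In each pair only voicing changes, matching the following consonant, while place and manner stay constant.
The rule targets /ʃ/ (voiceless postalveolar fricative), which sits before the trigger /ɴ/ (voiced).
Changing only its voicing to voiced gives [ʒ] — the voiced postalveolar fricative.

[ʂaɴɛʒɴepə]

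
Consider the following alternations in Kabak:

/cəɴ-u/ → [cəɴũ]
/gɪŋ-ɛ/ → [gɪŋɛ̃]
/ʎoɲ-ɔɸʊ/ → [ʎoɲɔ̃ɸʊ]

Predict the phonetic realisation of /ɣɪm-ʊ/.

[ɣɪmʊ̃]

The data show progressive nasality assimilation (vowel nasalisation): /u/ → [ũ] after /ɴ/; /ɛ/ → [ɛ̃] after /ŋ/; /ɔ/ → [ɔ̃] after /ɲ/ — a vowel is nasalised by an immediately preceding nasal consonant.
/ʊ/ sits next to the nasal /m/ and is therefore nasalised to [ʊ̃].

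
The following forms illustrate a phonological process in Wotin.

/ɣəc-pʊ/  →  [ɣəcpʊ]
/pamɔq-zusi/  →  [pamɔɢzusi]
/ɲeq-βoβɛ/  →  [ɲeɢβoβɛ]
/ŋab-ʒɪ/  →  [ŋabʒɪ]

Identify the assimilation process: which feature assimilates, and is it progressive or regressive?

regressive voicing assimilation

The segment that alternates is /q/, which surfaces as [ɢ] when adjacent to /z/.
/q/ is voiceless while /z/ is voiced; the output [ɢ] is voiced, matching the trigger — so the feature that spreads is voicing.
Place and manner are unchanged, so the assimilation is partial, not total.
Checking the remaining alternation: /q/ → [ɢ] before /β/ (voiceless → voiced, matching voiced) — only voicing changes, and always toward the following segment.
No alternation appears in [ɣəcpʊ], [ŋabʒɪ]: there the adjacent consonants already agree in voicing (/c/ and /p/ are both voiceless; /b/ and /ʒ/ are both voiced), so these forms are consistent with the same rule.
The trigger is the following segment, so the direction is regressive (anticipatory).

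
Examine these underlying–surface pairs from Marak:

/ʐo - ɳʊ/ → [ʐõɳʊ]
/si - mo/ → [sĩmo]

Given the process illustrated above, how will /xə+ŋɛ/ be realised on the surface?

The data show regressive nasality assimilation (vowel nasalisation): /o/ → [õ] before /ɳ/; /i/ → [ĩ] before /m/ — a vowel is nasalised by an immediately following nasal consonant.
The vowel /ə/ is adjacent to the following nasal /ŋ/, so it acquires [+nasal] and surfaces as [ə̃].

[xə̃ŋɛ]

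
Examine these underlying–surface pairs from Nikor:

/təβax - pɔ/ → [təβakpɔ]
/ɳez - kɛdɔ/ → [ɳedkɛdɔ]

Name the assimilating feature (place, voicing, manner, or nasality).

The segment that alternates is /x/, which surfaces as [k] when adjacent to /p/.
The change fricative → stop matches the manner of the following /p/, identifying this as manner assimilation.
Checking the remaining alternation: /z/ → [d] before /k/ (fricative → stop, matching a stop) — only manner changes, and always toward the following segment.

manner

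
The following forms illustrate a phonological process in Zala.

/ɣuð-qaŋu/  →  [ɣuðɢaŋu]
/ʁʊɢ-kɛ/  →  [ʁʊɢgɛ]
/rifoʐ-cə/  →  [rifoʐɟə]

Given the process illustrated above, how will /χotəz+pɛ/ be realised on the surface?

[χotəzbɛ]

The data show progressive voicing assimilation: /q/ → [ɢ] after /ð/; /k/ → [g] after /ɢ/; /c/ → [ɟ] after /ʐ/. In each pair only voicing changes, matching the preceding consonant, while place and manner stay constant.
/p/ is a voiceless bilabial stop. The preceding trigger /z/ is voiced, so /p/ must become voiced as well.
The voiced bilabial stop is [b], so /p/ → [b].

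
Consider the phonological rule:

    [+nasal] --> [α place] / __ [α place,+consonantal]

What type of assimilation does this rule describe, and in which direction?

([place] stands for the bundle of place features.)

The shared variable α links the value of the place features (abbreviated [place]) on the target to the same value on the neighbouring segment, so place is the feature that assimilates.
Since the environment is written after the underscore, the trigger follows the target; the direction is regressive.

regressive place assimilation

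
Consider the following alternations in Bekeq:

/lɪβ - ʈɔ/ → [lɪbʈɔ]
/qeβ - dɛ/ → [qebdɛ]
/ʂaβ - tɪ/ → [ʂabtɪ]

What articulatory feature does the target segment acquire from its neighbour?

manner

Underlying /β/ is realised as [b] next to /ʈ/; /ʈ/ itself does not change.
/β/ is a fricative while /ʈ/ is a stop; the output [b] is a stop, matching the trigger — so the feature that spreads is manner.
The same holds elsewhere in the data: /β/ → [b] before /d/ (fricative → stop, matching a stop); /β/ → [b] before /t/ (fricative → stop, matching a stop) — only manner changes, and always toward the following segment.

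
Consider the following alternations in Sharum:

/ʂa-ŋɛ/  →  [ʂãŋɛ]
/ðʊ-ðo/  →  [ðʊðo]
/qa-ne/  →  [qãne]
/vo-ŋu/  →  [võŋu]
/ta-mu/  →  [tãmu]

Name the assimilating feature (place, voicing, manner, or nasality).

The vowel /a/ surfaces as nasalised [ã] next to the following nasal /ŋ/ — it has acquired the [+nasal] feature of its neighbour.
The other forms show the same pattern: /a/ → [ã] before /n/; /o/ → [õ] before /ŋ/; /a/ → [ã] before /m/ — each time a vowel is nasalised next to a following nasal.
No change occurs in [ðʊðo] because the vowel at the boundary is adjacent to an oral consonant, not a nasal (/ʊ/ next to /ð/).

nasality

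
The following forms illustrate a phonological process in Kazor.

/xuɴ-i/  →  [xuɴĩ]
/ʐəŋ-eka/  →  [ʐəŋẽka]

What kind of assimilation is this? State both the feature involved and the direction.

progressive nasality assimilation (vowel nasalisation)

The vowel /i/ surfaces as nasalised [ĩ] next to the preceding nasal /ɴ/ — it has acquired the [+nasal] feature of its neighbour.
Likewise in the remaining data: /e/ → [ẽ] after /ŋ/ — each time a vowel is nasalised next to a preceding nasal.
Because the conditioning nasal is to the left of the vowel that changes, the process is progressive (perseverative).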